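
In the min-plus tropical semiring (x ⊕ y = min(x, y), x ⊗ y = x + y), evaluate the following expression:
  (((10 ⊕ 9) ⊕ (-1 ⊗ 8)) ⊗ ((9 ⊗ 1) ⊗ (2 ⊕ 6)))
(((10 ⊕ 9) ⊕ (-1 ⊗ 8)) ⊗ ((9 ⊗ 1) ⊗ (2 ⊕ 6))) = 19

Expand innermost to outermost. Recall ⊕ takes the minimum of its arguments and ⊗ takes their sum. Working out the expression (((10 ⊕ 9) ⊕ (-1 ⊗ 8)) ⊗ ((9 ⊗ 1) ⊗ (2 ⊕ 6))) gives 19.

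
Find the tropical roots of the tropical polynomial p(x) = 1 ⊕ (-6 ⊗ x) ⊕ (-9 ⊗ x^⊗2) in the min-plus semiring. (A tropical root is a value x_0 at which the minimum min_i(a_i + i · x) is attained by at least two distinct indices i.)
Roots: {3, 7}

Each tropical root is a break point of the lower envelope of the lines y = a_i + i · x (there are 3 lines, with slopes 0, 1, ..., 2). Only the lines that attain the minimum somewhere contribute to roots; other lines are dominated. Here the surviving (envelope) indices are i = 2, i = 1, i = 0.
Intersections between consecutive envelope lines give the roots: for adjacent envelope indices i < j the intersection is x = (a_i − a_j) / (j − i). Reading off the sorted break points: {3, 7}.
Verification: at each break x_0, at least two indices attain the minimum of min_i(a_i + i · x_0).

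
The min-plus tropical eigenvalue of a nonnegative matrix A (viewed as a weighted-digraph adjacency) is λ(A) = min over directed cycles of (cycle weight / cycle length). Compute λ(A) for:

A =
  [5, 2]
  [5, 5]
λ(A) = 7/2

Enumerate directed cycles and compute their means (weight / length). Sample:
  cycle 0 → 0: weight = 5, length = 1, mean = 5/1 ≈ 5.000
  cycle 1 → 1: weight = 5, length = 1, mean = 5/1 ≈ 5.000
  cycle 0 → 1 → 0: weight = 7, length = 2, mean = 7/2 ≈ 3.500
  cycle 1 → 0 → 1: weight = 7, length = 2, mean = 7/2 ≈ 3.500
Minimum mean = 3.500, attained e.g. along the cycle 0 → 1 → 0 with weight 7 and length 2. So λ(A) = 7/2 = 7/2.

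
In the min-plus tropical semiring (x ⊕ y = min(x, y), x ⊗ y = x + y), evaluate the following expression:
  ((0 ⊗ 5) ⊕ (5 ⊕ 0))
((0 ⊗ 5) ⊕ (5 ⊕ 0)) = 0

Expand innermost to outermost. Recall ⊕ takes the minimum of its arguments and ⊗ takes their sum. Working out the expression ((0 ⊗ 5) ⊕ (5 ⊕ 0)) gives 0.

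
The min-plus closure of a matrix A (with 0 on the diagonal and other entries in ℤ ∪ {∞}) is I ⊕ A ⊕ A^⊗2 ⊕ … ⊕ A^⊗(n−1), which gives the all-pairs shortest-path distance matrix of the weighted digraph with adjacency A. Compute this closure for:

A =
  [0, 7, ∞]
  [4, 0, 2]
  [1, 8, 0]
Closure =
  [0, 7, 9]
  [3, 0, 2]
  [1, 8, 0]

This is the Floyd-Warshall all-pairs shortest-path computation. For each intermediate vertex k = 0, 1, …, 2, update dist[i][j] ← min(dist[i][j], dist[i][k] + dist[k][j]). The final matrix gives, for each (i, j), the minimum total weight of any directed path from i to j (possibly empty when i = j).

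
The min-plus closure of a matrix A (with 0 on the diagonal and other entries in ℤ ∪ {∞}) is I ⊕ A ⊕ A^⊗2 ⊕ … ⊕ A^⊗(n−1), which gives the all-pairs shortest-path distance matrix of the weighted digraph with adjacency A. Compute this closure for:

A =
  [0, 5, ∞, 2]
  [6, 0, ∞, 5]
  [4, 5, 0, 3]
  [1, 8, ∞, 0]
Closure =
  [0, 5, ∞, 2]
  [6, 0, ∞, 5]
  [4, 5, 0, 3]
  [1, 6, ∞, 0]

This is the Floyd-Warshall all-pairs shortest-path computation. For each intermediate vertex k = 0, 1, …, 3, update dist[i][j] ← min(dist[i][j], dist[i][k] + dist[k][j]). The final matrix gives, for each (i, j), the minimum total weight of any directed path from i to j (possibly empty when i = j).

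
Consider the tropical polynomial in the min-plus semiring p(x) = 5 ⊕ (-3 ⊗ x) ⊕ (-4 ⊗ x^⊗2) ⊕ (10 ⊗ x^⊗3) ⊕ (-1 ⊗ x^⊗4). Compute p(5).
p(5) = 2

A tropical monomial a ⊗ x^⊗i evaluates to a + i · x. Evaluating each term at x = 5:
  Term 0 contributes 5 + 0 · 5 = 5
  Term 1 contributes -3 + 1 · 5 = 2
  Term 2 contributes -4 + 2 · 5 = 6
  Term 3 contributes 10 + 3 · 5 = 25
  Term 4 contributes -1 + 4 · 5 = 19
p(5) = ⊕ of these = min[5, 2, 6, 25, 19] = 2.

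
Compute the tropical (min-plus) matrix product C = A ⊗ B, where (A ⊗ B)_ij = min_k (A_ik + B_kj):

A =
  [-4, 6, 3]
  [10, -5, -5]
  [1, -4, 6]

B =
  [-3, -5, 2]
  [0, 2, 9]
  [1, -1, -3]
A ⊗ B =
  [-7, -9, -2]
  [-5, -6, -8]
  [-4, -4, 3]

Apply the min-plus product entry-by-entry:
  C[0][0] = min over k of (A[0][0] + B[0][0] = -4 + -3 = -7, A[0][1] + B[1][0] = 6 + 0 = 6, A[0][2] + B[2][0] = 3 + 1 = 4) = -7 (attained at k = 0)
  C[0][1] = min over k of (A[0][0] + B[0][1] = -4 + -5 = -9, A[0][1] + B[1][1] = 6 + 2 = 8, A[0][2] + B[2][1] = 3 + -1 = 2) = -9 (attained at k = 0)
  C[0][2] = min over k of (A[0][0] + B[0][2] = -4 + 2 = -2, A[0][1] + B[1][2] = 6 + 9 = 15, A[0][2] + B[2][2] = 3 + -3 = 0) = -2 (attained at k = 0)
  C[1][0] = min over k of (A[1][0] + B[0][0] = 10 + -3 = 7, A[1][1] + B[1][0] = -5 + 0 = -5, A[1][2] + B[2][0] = -5 + 1 = -4) = -5 (attained at k = 1)
  C[1][1] = min over k of (A[1][0] + B[0][1] = 10 + -5 = 5, A[1][1] + B[1][1] = -5 + 2 = -3, A[1][2] + B[2][1] = -5 + -1 = -6) = -6 (attained at k = 2)
  C[1][2] = min over k of (A[1][0] + B[0][2] = 10 + 2 = 12, A[1][1] + B[1][2] = -5 + 9 = 4, A[1][2] + B[2][2] = -5 + -3 = -8) = -8 (attained at k = 2)
  C[2][0] = min over k of (A[2][0] + B[0][0] = 1 + -3 = -2, A[2][1] + B[1][0] = -4 + 0 = -4, A[2][2] + B[2][0] = 6 + 1 = 7) = -4 (attained at k = 1)
  C[2][1] = min over k of (A[2][0] + B[0][1] = 1 + -5 = -4, A[2][1] + B[1][1] = -4 + 2 = -2, A[2][2] + B[2][1] = 6 + -1 = 5) = -4 (attained at k = 0)
  C[2][2] = min over k of (A[2][0] + B[0][2] = 1 + 2 = 3, A[2][1] + B[1][2] = -4 + 9 = 5, A[2][2] + B[2][2] = 6 + -3 = 3) = 3 (attained at k = 0)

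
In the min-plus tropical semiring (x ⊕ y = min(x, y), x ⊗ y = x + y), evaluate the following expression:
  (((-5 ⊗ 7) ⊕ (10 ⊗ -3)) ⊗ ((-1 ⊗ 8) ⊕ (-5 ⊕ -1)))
(((-5 ⊗ 7) ⊕ (10 ⊗ -3)) ⊗ ((-1 ⊗ 8) ⊕ (-5 ⊕ -1))) = -3

Expand innermost to outermost. Recall ⊕ takes the minimum of its arguments and ⊗ takes their sum. Working out the expression (((-5 ⊗ 7) ⊕ (10 ⊗ -3)) ⊗ ((-1 ⊗ 8) ⊕ (-5 ⊕ -1))) gives -3.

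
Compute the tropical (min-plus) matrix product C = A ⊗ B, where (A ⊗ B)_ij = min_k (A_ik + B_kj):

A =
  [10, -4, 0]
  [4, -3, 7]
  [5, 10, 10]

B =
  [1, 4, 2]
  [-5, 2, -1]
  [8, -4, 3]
A ⊗ B =
  [-9, -4, -5]
  [-8, -1, -4]
  [5, 6, 7]

Apply the min-plus product entry-by-entry:
  C[0][0] = min over k of (A[0][0] + B[0][0] = 10 + 1 = 11, A[0][1] + B[1][0] = -4 + -5 = -9, A[0][2] + B[2][0] = 0 + 8 = 8) = -9 (attained at k = 1)
  C[0][1] = min over k of (A[0][0] + B[0][1] = 10 + 4 = 14, A[0][1] + B[1][1] = -4 + 2 = -2, A[0][2] + B[2][1] = 0 + -4 = -4) = -4 (attained at k = 2)
  C[0][2] = min over k of (A[0][0] + B[0][2] = 10 + 2 = 12, A[0][1] + B[1][2] = -4 + -1 = -5, A[0][2] + B[2][2] = 0 + 3 = 3) = -5 (attained at k = 1)
  C[1][0] = min over k of (A[1][0] + B[0][0] = 4 + 1 = 5, A[1][1] + B[1][0] = -3 + -5 = -8, A[1][2] + B[2][0] = 7 + 8 = 15) = -8 (attained at k = 1)
  C[1][1] = min over k of (A[1][0] + B[0][1] = 4 + 4 = 8, A[1][1] + B[1][1] = -3 + 2 = -1, A[1][2] + B[2][1] = 7 + -4 = 3) = -1 (attained at k = 1)
  C[1][2] = min over k of (A[1][0] + B[0][2] = 4 + 2 = 6, A[1][1] + B[1][2] = -3 + -1 = -4, A[1][2] + B[2][2] = 7 + 3 = 10) = -4 (attained at k = 1)
  C[2][0] = min over k of (A[2][0] + B[0][0] = 5 + 1 = 6, A[2][1] + B[1][0] = 10 + -5 = 5, A[2][2] + B[2][0] = 10 + 8 = 18) = 5 (attained at k = 1)
  C[2][1] = min over k of (A[2][0] + B[0][1] = 5 + 4 = 9, A[2][1] + B[1][1] = 10 + 2 = 12, A[2][2] + B[2][1] = 10 + -4 = 6) = 6 (attained at k = 2)
  C[2][2] = min over k of (A[2][0] + B[0][2] = 5 + 2 = 7, A[2][1] + B[1][2] = 10 + -1 = 9, A[2][2] + B[2][2] = 10 + 3 = 13) = 7 (attained at k = 0)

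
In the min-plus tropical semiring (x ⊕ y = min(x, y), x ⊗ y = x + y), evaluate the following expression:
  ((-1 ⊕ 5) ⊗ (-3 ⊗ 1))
((-1 ⊕ 5) ⊗ (-3 ⊗ 1)) = -3

Expand innermost to outermost. Recall ⊕ takes the minimum of its arguments and ⊗ takes their sum. Working out the expression ((-1 ⊕ 5) ⊗ (-3 ⊗ 1)) gives -3.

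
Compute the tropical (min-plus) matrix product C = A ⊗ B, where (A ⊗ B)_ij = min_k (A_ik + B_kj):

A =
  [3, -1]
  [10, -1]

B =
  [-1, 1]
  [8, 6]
A ⊗ B =
  [2, 4]
  [7, 5]

Apply the min-plus product entry-by-entry:
  C[0][0] = min over k of (A[0][0] + B[0][0] = 3 + -1 = 2, A[0][1] + B[1][0] = -1 + 8 = 7) = 2 (attained at k = 0)
  C[0][1] = min over k of (A[0][0] + B[0][1] = 3 + 1 = 4, A[0][1] + B[1][1] = -1 + 6 = 5) = 4 (attained at k = 0)
  C[1][0] = min over k of (A[1][0] + B[0][0] = 10 + -1 = 9, A[1][1] + B[1][0] = -1 + 8 = 7) = 7 (attained at k = 1)
  C[1][1] = min over k of (A[1][0] + B[0][1] = 10 + 1 = 11, A[1][1] + B[1][1] = -1 + 6 = 5) = 5 (attained at k = 1)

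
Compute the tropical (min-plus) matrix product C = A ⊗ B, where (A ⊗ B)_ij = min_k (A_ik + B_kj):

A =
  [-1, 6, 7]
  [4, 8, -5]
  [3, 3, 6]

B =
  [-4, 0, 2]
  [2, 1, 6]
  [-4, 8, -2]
A ⊗ B =
  [-5, -1, 1]
  [-9, 3, -7]
  [-1, 3, 4]

Apply the min-plus product entry-by-entry:
  C[0][0] = min over k of (A[0][0] + B[0][0] = -1 + -4 = -5, A[0][1] + B[1][0] = 6 + 2 = 8, A[0][2] + B[2][0] = 7 + -4 = 3) = -5 (attained at k = 0)
  C[0][1] = min over k of (A[0][0] + B[0][1] = -1 + 0 = -1, A[0][1] + B[1][1] = 6 + 1 = 7, A[0][2] + B[2][1] = 7 + 8 = 15) = -1 (attained at k = 0)
  C[0][2] = min over k of (A[0][0] + B[0][2] = -1 + 2 = 1, A[0][1] + B[1][2] = 6 + 6 = 12, A[0][2] + B[2][2] = 7 + -2 = 5) = 1 (attained at k = 0)
  C[1][0] = min over k of (A[1][0] + B[0][0] = 4 + -4 = 0, A[1][1] + B[1][0] = 8 + 2 = 10, A[1][2] + B[2][0] = -5 + -4 = -9) = -9 (attained at k = 2)
  C[1][1] = min over k of (A[1][0] + B[0][1] = 4 + 0 = 4, A[1][1] + B[1][1] = 8 + 1 = 9, A[1][2] + B[2][1] = -5 + 8 = 3) = 3 (attained at k = 2)
  C[1][2] = min over k of (A[1][0] + B[0][2] = 4 + 2 = 6, A[1][1] + B[1][2] = 8 + 6 = 14, A[1][2] + B[2][2] = -5 + -2 = -7) = -7 (attained at k = 2)
  C[2][0] = min over k of (A[2][0] + B[0][0] = 3 + -4 = -1, A[2][1] + B[1][0] = 3 + 2 = 5, A[2][2] + B[2][0] = 6 + -4 = 2) = -1 (attained at k = 0)
  C[2][1] = min over k of (A[2][0] + B[0][1] = 3 + 0 = 3, A[2][1] + B[1][1] = 3 + 1 = 4, A[2][2] + B[2][1] = 6 + 8 = 14) = 3 (attained at k = 0)
  C[2][2] = min over k of (A[2][0] + B[0][2] = 3 + 2 = 5, A[2][1] + B[1][2] = 3 + 6 = 9, A[2][2] + B[2][2] = 6 + -2 = 4) = 4 (attained at k = 2)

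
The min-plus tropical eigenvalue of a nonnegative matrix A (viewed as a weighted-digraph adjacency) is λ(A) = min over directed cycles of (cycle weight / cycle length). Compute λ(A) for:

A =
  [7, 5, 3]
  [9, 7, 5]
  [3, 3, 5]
λ(A) = 3

Enumerate directed cycles and compute their means (weight / length). Sample:
  cycle 0 → 0: weight = 7, length = 1, mean = 7/1 ≈ 7.000
  cycle 1 → 1: weight = 7, length = 1, mean = 7/1 ≈ 7.000
  cycle 2 → 2: weight = 5, length = 1, mean = 5/1 ≈ 5.000
  cycle 0 → 1 → 0: weight = 14, length = 2, mean = 14/2 ≈ 7.000
  cycle 0 → 2 → 0: weight = 6, length = 2, mean = 6/2 ≈ 3.000
  cycle 1 → 0 → 1: weight = 14, length = 2, mean = 14/2 ≈ 7.000
Minimum mean = 3.000, attained e.g. along the cycle 0 → 2 → 0 with weight 6 and length 2. So λ(A) = 6/2 = 3.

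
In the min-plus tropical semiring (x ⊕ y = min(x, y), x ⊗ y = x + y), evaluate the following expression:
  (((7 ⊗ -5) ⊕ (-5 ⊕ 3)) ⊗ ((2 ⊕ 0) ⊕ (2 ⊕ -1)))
(((7 ⊗ -5) ⊕ (-5 ⊕ 3)) ⊗ ((2 ⊕ 0) ⊕ (2 ⊕ -1))) = -6

Expand innermost to outermost. Recall ⊕ takes the minimum of its arguments and ⊗ takes their sum. Working out the expression (((7 ⊗ -5) ⊕ (-5 ⊕ 3)) ⊗ ((2 ⊕ 0) ⊕ (2 ⊕ -1))) gives -6.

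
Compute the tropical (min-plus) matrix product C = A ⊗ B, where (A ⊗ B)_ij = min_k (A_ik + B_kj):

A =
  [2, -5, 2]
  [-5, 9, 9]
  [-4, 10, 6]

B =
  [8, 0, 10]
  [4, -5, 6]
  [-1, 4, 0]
A ⊗ B =
  [-1, -10, 1]
  [3, -5, 5]
  [4, -4, 6]

Apply the min-plus product entry-by-entry:
  C[0][0] = min over k of (A[0][0] + B[0][0] = 2 + 8 = 10, A[0][1] + B[1][0] = -5 + 4 = -1, A[0][2] + B[2][0] = 2 + -1 = 1) = -1 (attained at k = 1)
  C[0][1] = min over k of (A[0][0] + B[0][1] = 2 + 0 = 2, A[0][1] + B[1][1] = -5 + -5 = -10, A[0][2] + B[2][1] = 2 + 4 = 6) = -10 (attained at k = 1)
  C[0][2] = min over k of (A[0][0] + B[0][2] = 2 + 10 = 12, A[0][1] + B[1][2] = -5 + 6 = 1, A[0][2] + B[2][2] = 2 + 0 = 2) = 1 (attained at k = 1)
  C[1][0] = min over k of (A[1][0] + B[0][0] = -5 + 8 = 3, A[1][1] + B[1][0] = 9 + 4 = 13, A[1][2] + B[2][0] = 9 + -1 = 8) = 3 (attained at k = 0)
  C[1][1] = min over k of (A[1][0] + B[0][1] = -5 + 0 = -5, A[1][1] + B[1][1] = 9 + -5 = 4, A[1][2] + B[2][1] = 9 + 4 = 13) = -5 (attained at k = 0)
  C[1][2] = min over k of (A[1][0] + B[0][2] = -5 + 10 = 5, A[1][1] + B[1][2] = 9 + 6 = 15, A[1][2] + B[2][2] = 9 + 0 = 9) = 5 (attained at k = 0)
  C[2][0] = min over k of (A[2][0] + B[0][0] = -4 + 8 = 4, A[2][1] + B[1][0] = 10 + 4 = 14, A[2][2] + B[2][0] = 6 + -1 = 5) = 4 (attained at k = 0)
  C[2][1] = min over k of (A[2][0] + B[0][1] = -4 + 0 = -4, A[2][1] + B[1][1] = 10 + -5 = 5, A[2][2] + B[2][1] = 6 + 4 = 10) = -4 (attained at k = 0)
  C[2][2] = min over k of (A[2][0] + B[0][2] = -4 + 10 = 6, A[2][1] + B[1][2] = 10 + 6 = 16, A[2][2] + B[2][2] = 6 + 0 = 6) = 6 (attained at k = 0)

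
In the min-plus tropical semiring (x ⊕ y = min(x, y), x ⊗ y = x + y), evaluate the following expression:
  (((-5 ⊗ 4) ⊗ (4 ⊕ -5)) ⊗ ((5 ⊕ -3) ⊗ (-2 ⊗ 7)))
(((-5 ⊗ 4) ⊗ (4 ⊕ -5)) ⊗ ((5 ⊕ -3) ⊗ (-2 ⊗ 7))) = -4

Expand innermost to outermost. Recall ⊕ takes the minimum of its arguments and ⊗ takes their sum. Working out the expression (((-5 ⊗ 4) ⊗ (4 ⊕ -5)) ⊗ ((5 ⊕ -3) ⊗ (-2 ⊗ 7))) gives -4.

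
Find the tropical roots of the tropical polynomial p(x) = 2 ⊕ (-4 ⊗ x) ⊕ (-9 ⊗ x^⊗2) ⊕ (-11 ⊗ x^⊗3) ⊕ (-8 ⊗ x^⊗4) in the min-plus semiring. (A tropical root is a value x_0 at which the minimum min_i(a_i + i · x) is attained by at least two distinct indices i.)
Roots: {-3, 2, 5, 6}

Each tropical root is a break point of the lower envelope of the lines y = a_i + i · x (there are 5 lines, with slopes 0, 1, ..., 4). Only the lines that attain the minimum somewhere contribute to roots; other lines are dominated. Here the surviving (envelope) indices are i = 4, i = 3, i = 2, i = 1, i = 0.
Intersections between consecutive envelope lines give the roots: for adjacent envelope indices i < j the intersection is x = (a_i − a_j) / (j − i). Reading off the sorted break points: {-3, 2, 5, 6}.
Verification: at each break x_0, at least two indices attain the minimum of min_i(a_i + i · x_0).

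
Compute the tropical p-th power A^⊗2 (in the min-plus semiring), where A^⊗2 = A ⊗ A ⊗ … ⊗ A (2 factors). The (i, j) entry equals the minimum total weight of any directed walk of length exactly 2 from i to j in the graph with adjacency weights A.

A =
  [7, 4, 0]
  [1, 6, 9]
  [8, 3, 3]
A^⊗2 =
  [5, 3, 3]
  [7, 5, 1]
  [4, 6, 6]

Each entry (A^⊗2)_ij equals the minimum over all length-2 walks i = v_0 → v_1 → … → v_2 = j of Σ_t A[v_t][v_{t+1}]. For example, for (i, j) = (0, 2) we minimise over 3 possible intermediate vertex sequences; the minimum is 3, attained along the walk 0 → 2 → 2.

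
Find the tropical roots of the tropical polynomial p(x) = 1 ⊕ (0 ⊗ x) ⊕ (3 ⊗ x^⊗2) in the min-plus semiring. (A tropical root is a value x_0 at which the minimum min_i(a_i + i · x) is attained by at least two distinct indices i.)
Roots: {-3, 1}

Each tropical root is a break point of the lower envelope of the lines y = a_i + i · x (there are 3 lines, with slopes 0, 1, ..., 2). Only the lines that attain the minimum somewhere contribute to roots; other lines are dominated. Here the surviving (envelope) indices are i = 2, i = 1, i = 0.
Intersections between consecutive envelope lines give the roots: for adjacent envelope indices i < j the intersection is x = (a_i − a_j) / (j − i). Reading off the sorted break points: {-3, 1}.
Verification: at each break x_0, at least two indices attain the minimum of min_i(a_i + i · x_0).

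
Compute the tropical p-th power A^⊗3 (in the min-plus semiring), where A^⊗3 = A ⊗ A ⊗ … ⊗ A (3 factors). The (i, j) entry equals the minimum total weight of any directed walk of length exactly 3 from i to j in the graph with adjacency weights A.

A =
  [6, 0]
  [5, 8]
A^⊗3 =
  [11, 5]
  [10, 11]

Each entry (A^⊗3)_ij equals the minimum over all length-3 walks i = v_0 → v_1 → … → v_3 = j of Σ_t A[v_t][v_{t+1}]. For example, for (i, j) = (0, 1) we minimise over 4 possible intermediate vertex sequences; the minimum is 5, attained along the walk 0 → 1 → 0 → 1.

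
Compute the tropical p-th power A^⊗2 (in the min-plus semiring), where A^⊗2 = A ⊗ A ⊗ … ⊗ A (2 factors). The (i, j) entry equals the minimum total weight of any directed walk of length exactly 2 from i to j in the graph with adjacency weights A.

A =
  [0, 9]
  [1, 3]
A^⊗2 =
  [0, 9]
  [1, 6]

Each entry (A^⊗2)_ij equals the minimum over all length-2 walks i = v_0 → v_1 → … → v_2 = j of Σ_t A[v_t][v_{t+1}]. For example, for (i, j) = (0, 1) we minimise over 2 possible intermediate vertex sequences; the minimum is 9, attained along the walk 0 → 0 → 1.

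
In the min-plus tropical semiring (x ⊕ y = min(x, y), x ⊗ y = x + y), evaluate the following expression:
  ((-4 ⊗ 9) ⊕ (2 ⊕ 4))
((-4 ⊗ 9) ⊕ (2 ⊕ 4)) = 2

Expand innermost to outermost. Recall ⊕ takes the minimum of its arguments and ⊗ takes their sum. Working out the expression ((-4 ⊗ 9) ⊕ (2 ⊕ 4)) gives 2.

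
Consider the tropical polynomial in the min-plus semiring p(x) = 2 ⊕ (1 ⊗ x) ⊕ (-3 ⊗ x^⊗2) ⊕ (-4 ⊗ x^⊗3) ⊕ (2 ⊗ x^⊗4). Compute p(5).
p(5) = 2

A tropical monomial a ⊗ x^⊗i evaluates to a + i · x. Evaluating each term at x = 5:
  Term 0 contributes 2 + 0 · 5 = 2
  Term 1 contributes 1 + 1 · 5 = 6
  Term 2 contributes -3 + 2 · 5 = 7
  Term 3 contributes -4 + 3 · 5 = 11
  Term 4 contributes 2 + 4 · 5 = 22
p(5) = ⊕ of these = min[2, 6, 7, 11, 22] = 2.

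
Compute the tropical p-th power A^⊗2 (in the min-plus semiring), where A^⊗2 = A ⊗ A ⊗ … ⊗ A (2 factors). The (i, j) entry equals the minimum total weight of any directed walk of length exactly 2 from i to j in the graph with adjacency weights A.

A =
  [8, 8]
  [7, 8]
A^⊗2 =
  [15, 16]
  [15, 15]

Each entry (A^⊗2)_ij equals the minimum over all length-2 walks i = v_0 → v_1 → … → v_2 = j of Σ_t A[v_t][v_{t+1}]. For example, for (i, j) = (0, 1) we minimise over 2 possible intermediate vertex sequences; the minimum is 16, attained along the walk 0 → 0 → 1.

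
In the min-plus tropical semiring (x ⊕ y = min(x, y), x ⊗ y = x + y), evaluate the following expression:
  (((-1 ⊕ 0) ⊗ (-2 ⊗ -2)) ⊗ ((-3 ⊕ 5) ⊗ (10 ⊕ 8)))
(((-1 ⊕ 0) ⊗ (-2 ⊗ -2)) ⊗ ((-3 ⊕ 5) ⊗ (10 ⊕ 8))) = 0

Expand innermost to outermost. Recall ⊕ takes the minimum of its arguments and ⊗ takes their sum. Working out the expression (((-1 ⊕ 0) ⊗ (-2 ⊗ -2)) ⊗ ((-3 ⊕ 5) ⊗ (10 ⊕ 8))) gives 0.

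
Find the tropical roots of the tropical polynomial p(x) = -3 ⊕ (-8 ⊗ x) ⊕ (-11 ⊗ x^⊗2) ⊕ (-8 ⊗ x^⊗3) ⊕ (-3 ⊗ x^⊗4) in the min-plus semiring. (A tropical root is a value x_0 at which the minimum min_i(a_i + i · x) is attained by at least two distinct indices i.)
Roots: {-5, -3, 3, 5}

Each tropical root is a break point of the lower envelope of the lines y = a_i + i · x (there are 5 lines, with slopes 0, 1, ..., 4). Only the lines that attain the minimum somewhere contribute to roots; other lines are dominated. Here the surviving (envelope) indices are i = 4, i = 3, i = 2, i = 1, i = 0.
Intersections between consecutive envelope lines give the roots: for adjacent envelope indices i < j the intersection is x = (a_i − a_j) / (j − i). Reading off the sorted break points: {-5, -3, 3, 5}.
Verification: at each break x_0, at least two indices attain the minimum of min_i(a_i + i · x_0).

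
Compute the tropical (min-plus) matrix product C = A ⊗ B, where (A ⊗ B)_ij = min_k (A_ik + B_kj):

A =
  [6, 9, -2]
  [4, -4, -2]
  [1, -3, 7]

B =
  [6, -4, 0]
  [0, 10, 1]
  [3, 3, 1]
A ⊗ B =
  [1, 1, -1]
  [-4, 0, -3]
  [-3, -3, -2]

Apply the min-plus product entry-by-entry:
  C[0][0] = min over k of (A[0][0] + B[0][0] = 6 + 6 = 12, A[0][1] + B[1][0] = 9 + 0 = 9, A[0][2] + B[2][0] = -2 + 3 = 1) = 1 (attained at k = 2)
  C[0][1] = min over k of (A[0][0] + B[0][1] = 6 + -4 = 2, A[0][1] + B[1][1] = 9 + 10 = 19, A[0][2] + B[2][1] = -2 + 3 = 1) = 1 (attained at k = 2)
  C[0][2] = min over k of (A[0][0] + B[0][2] = 6 + 0 = 6, A[0][1] + B[1][2] = 9 + 1 = 10, A[0][2] + B[2][2] = -2 + 1 = -1) = -1 (attained at k = 2)
  C[1][0] = min over k of (A[1][0] + B[0][0] = 4 + 6 = 10, A[1][1] + B[1][0] = -4 + 0 = -4, A[1][2] + B[2][0] = -2 + 3 = 1) = -4 (attained at k = 1)
  C[1][1] = min over k of (A[1][0] + B[0][1] = 4 + -4 = 0, A[1][1] + B[1][1] = -4 + 10 = 6, A[1][2] + B[2][1] = -2 + 3 = 1) = 0 (attained at k = 0)
  C[1][2] = min over k of (A[1][0] + B[0][2] = 4 + 0 = 4, A[1][1] + B[1][2] = -4 + 1 = -3, A[1][2] + B[2][2] = -2 + 1 = -1) = -3 (attained at k = 1)
  C[2][0] = min over k of (A[2][0] + B[0][0] = 1 + 6 = 7, A[2][1] + B[1][0] = -3 + 0 = -3, A[2][2] + B[2][0] = 7 + 3 = 10) = -3 (attained at k = 1)
  C[2][1] = min over k of (A[2][0] + B[0][1] = 1 + -4 = -3, A[2][1] + B[1][1] = -3 + 10 = 7, A[2][2] + B[2][1] = 7 + 3 = 10) = -3 (attained at k = 0)
  C[2][2] = min over k of (A[2][0] + B[0][2] = 1 + 0 = 1, A[2][1] + B[1][2] = -3 + 1 = -2, A[2][2] + B[2][2] = 7 + 1 = 8) = -2 (attained at k = 1)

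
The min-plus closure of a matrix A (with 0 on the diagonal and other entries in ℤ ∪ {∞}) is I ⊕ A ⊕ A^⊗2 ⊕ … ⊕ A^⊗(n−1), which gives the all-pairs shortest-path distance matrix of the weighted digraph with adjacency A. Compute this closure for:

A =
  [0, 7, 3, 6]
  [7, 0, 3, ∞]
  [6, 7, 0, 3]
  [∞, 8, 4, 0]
Closure =
  [0, 7, 3, 6]
  [7, 0, 3, 6]
  [6, 7, 0, 3]
  [10, 8, 4, 0]

This is the Floyd-Warshall all-pairs shortest-path computation. For each intermediate vertex k = 0, 1, …, 3, update dist[i][j] ← min(dist[i][j], dist[i][k] + dist[k][j]). The final matrix gives, for each (i, j), the minimum total weight of any directed path from i to j (possibly empty when i = j).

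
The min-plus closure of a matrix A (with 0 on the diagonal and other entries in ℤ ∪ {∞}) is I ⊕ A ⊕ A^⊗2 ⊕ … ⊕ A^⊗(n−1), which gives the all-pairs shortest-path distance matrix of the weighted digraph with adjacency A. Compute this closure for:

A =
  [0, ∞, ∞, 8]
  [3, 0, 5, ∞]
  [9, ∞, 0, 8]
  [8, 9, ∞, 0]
Closure =
  [0, 17, 22, 8]
  [3, 0, 5, 11]
  [9, 17, 0, 8]
  [8, 9, 14, 0]

This is the Floyd-Warshall all-pairs shortest-path computation. For each intermediate vertex k = 0, 1, …, 3, update dist[i][j] ← min(dist[i][j], dist[i][k] + dist[k][j]). The final matrix gives, for each (i, j), the minimum total weight of any directed path from i to j (possibly empty when i = j).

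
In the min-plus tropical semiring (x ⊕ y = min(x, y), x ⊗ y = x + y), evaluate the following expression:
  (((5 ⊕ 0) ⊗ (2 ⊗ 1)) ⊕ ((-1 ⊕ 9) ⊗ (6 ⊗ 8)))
(((5 ⊕ 0) ⊗ (2 ⊗ 1)) ⊕ ((-1 ⊕ 9) ⊗ (6 ⊗ 8))) = 3

Expand innermost to outermost. Recall ⊕ takes the minimum of its arguments and ⊗ takes their sum. Working out the expression (((5 ⊕ 0) ⊗ (2 ⊗ 1)) ⊕ ((-1 ⊕ 9) ⊗ (6 ⊗ 8))) gives 3.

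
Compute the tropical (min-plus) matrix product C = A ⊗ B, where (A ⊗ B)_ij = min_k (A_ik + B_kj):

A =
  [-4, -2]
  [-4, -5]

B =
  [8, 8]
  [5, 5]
A ⊗ B =
  [3, 3]
  [0, 0]

Apply the min-plus product entry-by-entry:
  C[0][0] = min over k of (A[0][0] + B[0][0] = -4 + 8 = 4, A[0][1] + B[1][0] = -2 + 5 = 3) = 3 (attained at k = 1)
  C[0][1] = min over k of (A[0][0] + B[0][1] = -4 + 8 = 4, A[0][1] + B[1][1] = -2 + 5 = 3) = 3 (attained at k = 1)
  C[1][0] = min over k of (A[1][0] + B[0][0] = -4 + 8 = 4, A[1][1] + B[1][0] = -5 + 5 = 0) = 0 (attained at k = 1)
  C[1][1] = min over k of (A[1][0] + B[0][1] = -4 + 8 = 4, A[1][1] + B[1][1] = -5 + 5 = 0) = 0 (attained at k = 1)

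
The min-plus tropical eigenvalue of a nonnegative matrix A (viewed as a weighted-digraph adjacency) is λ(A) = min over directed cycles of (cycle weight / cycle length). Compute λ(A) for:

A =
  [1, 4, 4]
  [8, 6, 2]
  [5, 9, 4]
λ(A) = 1

Enumerate directed cycles and compute their means (weight / length). Sample:
  cycle 0 → 0: weight = 1, length = 1, mean = 1/1 ≈ 1.000
  cycle 1 → 1: weight = 6, length = 1, mean = 6/1 ≈ 6.000
  cycle 2 → 2: weight = 4, length = 1, mean = 4/1 ≈ 4.000
  cycle 0 → 1 → 0: weight = 12, length = 2, mean = 12/2 ≈ 6.000
  cycle 0 → 2 → 0: weight = 9, length = 2, mean = 9/2 ≈ 4.500
  cycle 1 → 0 → 1: weight = 12, length = 2, mean = 12/2 ≈ 6.000
Minimum mean = 1.000, attained e.g. along the cycle 0 → 0 with weight 1 and length 1. So λ(A) = 1/1 = 1.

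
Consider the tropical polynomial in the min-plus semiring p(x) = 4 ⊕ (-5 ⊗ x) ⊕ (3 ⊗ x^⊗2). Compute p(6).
p(6) = 1

A tropical monomial a ⊗ x^⊗i evaluates to a + i · x. Evaluating each term at x = 6:
  Term 0 contributes 4 + 0 · 6 = 4
  Term 1 contributes -5 + 1 · 6 = 1
  Term 2 contributes 3 + 2 · 6 = 15
p(6) = ⊕ of these = min[4, 1, 15] = 1.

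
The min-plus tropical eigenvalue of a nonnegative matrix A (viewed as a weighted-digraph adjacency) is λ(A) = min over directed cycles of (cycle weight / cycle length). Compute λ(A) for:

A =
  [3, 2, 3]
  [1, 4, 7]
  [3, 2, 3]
λ(A) = 3/2

Enumerate directed cycles and compute their means (weight / length). Sample:
  cycle 0 → 0: weight = 3, length = 1, mean = 3/1 ≈ 3.000
  cycle 1 → 1: weight = 4, length = 1, mean = 4/1 ≈ 4.000
  cycle 2 → 2: weight = 3, length = 1, mean = 3/1 ≈ 3.000
  cycle 0 → 1 → 0: weight = 3, length = 2, mean = 3/2 ≈ 1.500
  cycle 0 → 2 → 0: weight = 6, length = 2, mean = 6/2 ≈ 3.000
  cycle 1 → 0 → 1: weight = 3, length = 2, mean = 3/2 ≈ 1.500
Minimum mean = 1.500, attained e.g. along the cycle 0 → 1 → 0 with weight 3 and length 2. So λ(A) = 3/2 = 3/2.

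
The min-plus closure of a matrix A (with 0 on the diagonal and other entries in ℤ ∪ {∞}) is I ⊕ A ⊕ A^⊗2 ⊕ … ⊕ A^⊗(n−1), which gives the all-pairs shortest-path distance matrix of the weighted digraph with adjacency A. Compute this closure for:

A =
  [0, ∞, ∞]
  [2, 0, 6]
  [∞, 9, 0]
Closure =
  [0, ∞, ∞]
  [2, 0, 6]
  [11, 9, 0]

This is the Floyd-Warshall all-pairs shortest-path computation. For each intermediate vertex k = 0, 1, …, 2, update dist[i][j] ← min(dist[i][j], dist[i][k] + dist[k][j]). The final matrix gives, for each (i, j), the minimum total weight of any directed path from i to j (possibly empty when i = j).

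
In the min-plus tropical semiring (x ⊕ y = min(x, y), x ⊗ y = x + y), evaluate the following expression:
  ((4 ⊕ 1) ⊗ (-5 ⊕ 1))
((4 ⊕ 1) ⊗ (-5 ⊕ 1)) = -4

Expand innermost to outermost. Recall ⊕ takes the minimum of its arguments and ⊗ takes their sum. Working out the expression ((4 ⊕ 1) ⊗ (-5 ⊕ 1)) gives -4.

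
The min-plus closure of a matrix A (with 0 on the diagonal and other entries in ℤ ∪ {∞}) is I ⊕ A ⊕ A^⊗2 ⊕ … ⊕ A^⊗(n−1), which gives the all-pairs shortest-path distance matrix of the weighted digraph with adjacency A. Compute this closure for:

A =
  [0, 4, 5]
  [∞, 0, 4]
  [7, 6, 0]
Closure =
  [0, 4, 5]
  [11, 0, 4]
  [7, 6, 0]

This is the Floyd-Warshall all-pairs shortest-path computation. For each intermediate vertex k = 0, 1, …, 2, update dist[i][j] ← min(dist[i][j], dist[i][k] + dist[k][j]). The final matrix gives, for each (i, j), the minimum total weight of any directed path from i to j (possibly empty when i = j).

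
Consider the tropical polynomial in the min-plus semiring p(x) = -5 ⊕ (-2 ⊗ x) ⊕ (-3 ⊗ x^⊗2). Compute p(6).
p(6) = -5

A tropical monomial a ⊗ x^⊗i evaluates to a + i · x. Evaluating each term at x = 6:
  Term 0 contributes -5 + 0 · 6 = -5
  Term 1 contributes -2 + 1 · 6 = 4
  Term 2 contributes -3 + 2 · 6 = 9
p(6) = ⊕ of these = min[-5, 4, 9] = -5.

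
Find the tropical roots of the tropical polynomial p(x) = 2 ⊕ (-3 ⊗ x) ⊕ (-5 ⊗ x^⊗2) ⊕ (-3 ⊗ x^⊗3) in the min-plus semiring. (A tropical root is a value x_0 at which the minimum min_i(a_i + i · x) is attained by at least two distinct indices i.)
Roots: {-2, 2, 5}

Each tropical root is a break point of the lower envelope of the lines y = a_i + i · x (there are 4 lines, with slopes 0, 1, ..., 3). Only the lines that attain the minimum somewhere contribute to roots; other lines are dominated. Here the surviving (envelope) indices are i = 3, i = 2, i = 1, i = 0.
Intersections between consecutive envelope lines give the roots: for adjacent envelope indices i < j the intersection is x = (a_i − a_j) / (j − i). Reading off the sorted break points: {-2, 2, 5}.
Verification: at each break x_0, at least two indices attain the minimum of min_i(a_i + i · x_0).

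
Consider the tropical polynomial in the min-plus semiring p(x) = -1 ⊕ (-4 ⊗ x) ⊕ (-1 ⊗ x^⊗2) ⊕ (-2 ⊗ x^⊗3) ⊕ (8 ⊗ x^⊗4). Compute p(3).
p(3) = -1

A tropical monomial a ⊗ x^⊗i evaluates to a + i · x. Evaluating each term at x = 3:
  Term 0 contributes -1 + 0 · 3 = -1
  Term 1 contributes -4 + 1 · 3 = -1
  Term 2 contributes -1 + 2 · 3 = 5
  Term 3 contributes -2 + 3 · 3 = 7
  Term 4 contributes 8 + 4 · 3 = 20
p(3) = ⊕ of these = min[-1, -1, 5, 7, 20] = -1.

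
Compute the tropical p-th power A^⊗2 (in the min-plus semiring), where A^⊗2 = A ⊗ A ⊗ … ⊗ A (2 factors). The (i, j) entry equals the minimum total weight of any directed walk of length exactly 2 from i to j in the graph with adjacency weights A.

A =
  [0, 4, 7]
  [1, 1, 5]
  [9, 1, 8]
A^⊗2 =
  [0, 4, 7]
  [1, 2, 6]
  [2, 2, 6]

Each entry (A^⊗2)_ij equals the minimum over all length-2 walks i = v_0 → v_1 → … → v_2 = j of Σ_t A[v_t][v_{t+1}]. For example, for (i, j) = (0, 2) we minimise over 3 possible intermediate vertex sequences; the minimum is 7, attained along the walk 0 → 0 → 2.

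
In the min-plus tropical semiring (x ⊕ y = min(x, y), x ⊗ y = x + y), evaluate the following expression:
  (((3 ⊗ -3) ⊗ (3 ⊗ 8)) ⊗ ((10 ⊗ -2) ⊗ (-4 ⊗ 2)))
(((3 ⊗ -3) ⊗ (3 ⊗ 8)) ⊗ ((10 ⊗ -2) ⊗ (-4 ⊗ 2))) = 17

Expand innermost to outermost. Recall ⊕ takes the minimum of its arguments and ⊗ takes their sum. Working out the expression (((3 ⊗ -3) ⊗ (3 ⊗ 8)) ⊗ ((10 ⊗ -2) ⊗ (-4 ⊗ 2))) gives 17.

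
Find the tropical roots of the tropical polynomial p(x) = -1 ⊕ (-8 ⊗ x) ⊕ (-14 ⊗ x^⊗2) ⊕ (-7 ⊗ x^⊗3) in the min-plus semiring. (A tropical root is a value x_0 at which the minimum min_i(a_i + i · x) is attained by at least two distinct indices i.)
Roots: {-7, 6, 7}

Each tropical root is a break point of the lower envelope of the lines y = a_i + i · x (there are 4 lines, with slopes 0, 1, ..., 3). Only the lines that attain the minimum somewhere contribute to roots; other lines are dominated. Here the surviving (envelope) indices are i = 3, i = 2, i = 1, i = 0.
Intersections between consecutive envelope lines give the roots: for adjacent envelope indices i < j the intersection is x = (a_i − a_j) / (j − i). Reading off the sorted break points: {-7, 6, 7}.
Verification: at each break x_0, at least two indices attain the minimum of min_i(a_i + i · x_0).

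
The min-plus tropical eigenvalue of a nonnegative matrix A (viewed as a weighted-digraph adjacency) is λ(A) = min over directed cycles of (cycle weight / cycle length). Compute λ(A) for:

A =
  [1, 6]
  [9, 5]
λ(A) = 1

Enumerate directed cycles and compute their means (weight / length). Sample:
  cycle 0 → 0: weight = 1, length = 1, mean = 1/1 ≈ 1.000
  cycle 1 → 1: weight = 5, length = 1, mean = 5/1 ≈ 5.000
  cycle 0 → 1 → 0: weight = 15, length = 2, mean = 15/2 ≈ 7.500
  cycle 1 → 0 → 1: weight = 15, length = 2, mean = 15/2 ≈ 7.500
Minimum mean = 1.000, attained e.g. along the cycle 0 → 0 with weight 1 and length 1. So λ(A) = 1/1 = 1.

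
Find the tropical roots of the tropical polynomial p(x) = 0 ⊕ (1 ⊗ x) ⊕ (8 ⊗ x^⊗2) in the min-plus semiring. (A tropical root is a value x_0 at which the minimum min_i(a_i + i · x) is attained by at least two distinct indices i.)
Roots: {-7, -1}

Each tropical root is a break point of the lower envelope of the lines y = a_i + i · x (there are 3 lines, with slopes 0, 1, ..., 2). Only the lines that attain the minimum somewhere contribute to roots; other lines are dominated. Here the surviving (envelope) indices are i = 2, i = 1, i = 0.
Intersections between consecutive envelope lines give the roots: for adjacent envelope indices i < j the intersection is x = (a_i − a_j) / (j − i). Reading off the sorted break points: {-7, -1}.
Verification: at each break x_0, at least two indices attain the minimum of min_i(a_i + i · x_0).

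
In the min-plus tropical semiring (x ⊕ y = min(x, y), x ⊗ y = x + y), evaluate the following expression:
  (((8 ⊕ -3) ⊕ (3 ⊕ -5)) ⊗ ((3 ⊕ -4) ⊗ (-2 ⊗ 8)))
(((8 ⊕ -3) ⊕ (3 ⊕ -5)) ⊗ ((3 ⊕ -4) ⊗ (-2 ⊗ 8))) = -3

Expand innermost to outermost. Recall ⊕ takes the minimum of its arguments and ⊗ takes their sum. Working out the expression (((8 ⊕ -3) ⊕ (3 ⊕ -5)) ⊗ ((3 ⊕ -4) ⊗ (-2 ⊗ 8))) gives -3.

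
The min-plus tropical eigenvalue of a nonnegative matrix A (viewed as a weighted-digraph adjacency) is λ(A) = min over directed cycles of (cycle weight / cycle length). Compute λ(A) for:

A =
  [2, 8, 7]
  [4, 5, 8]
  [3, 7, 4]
λ(A) = 2

Enumerate directed cycles and compute their means (weight / length). Sample:
  cycle 0 → 0: weight = 2, length = 1, mean = 2/1 ≈ 2.000
  cycle 1 → 1: weight = 5, length = 1, mean = 5/1 ≈ 5.000
  cycle 2 → 2: weight = 4, length = 1, mean = 4/1 ≈ 4.000
  cycle 0 → 1 → 0: weight = 12, length = 2, mean = 12/2 ≈ 6.000
  cycle 0 → 2 → 0: weight = 10, length = 2, mean = 10/2 ≈ 5.000
  cycle 1 → 0 → 1: weight = 12, length = 2, mean = 12/2 ≈ 6.000
Minimum mean = 2.000, attained e.g. along the cycle 0 → 0 with weight 2 and length 1. So λ(A) = 2/1 = 2.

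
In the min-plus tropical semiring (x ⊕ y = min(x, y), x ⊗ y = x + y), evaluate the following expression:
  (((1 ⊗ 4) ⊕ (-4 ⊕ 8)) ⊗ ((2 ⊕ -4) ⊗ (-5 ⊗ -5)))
(((1 ⊗ 4) ⊕ (-4 ⊕ 8)) ⊗ ((2 ⊕ -4) ⊗ (-5 ⊗ -5))) = -18

Expand innermost to outermost. Recall ⊕ takes the minimum of its arguments and ⊗ takes their sum. Working out the expression (((1 ⊗ 4) ⊕ (-4 ⊕ 8)) ⊗ ((2 ⊕ -4) ⊗ (-5 ⊗ -5))) gives -18.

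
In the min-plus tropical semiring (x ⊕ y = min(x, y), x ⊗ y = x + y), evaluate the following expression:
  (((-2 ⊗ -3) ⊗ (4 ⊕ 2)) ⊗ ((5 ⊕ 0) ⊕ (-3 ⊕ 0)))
(((-2 ⊗ -3) ⊗ (4 ⊕ 2)) ⊗ ((5 ⊕ 0) ⊕ (-3 ⊕ 0))) = -6

Expand innermost to outermost. Recall ⊕ takes the minimum of its arguments and ⊗ takes their sum. Working out the expression (((-2 ⊗ -3) ⊗ (4 ⊕ 2)) ⊗ ((5 ⊕ 0) ⊕ (-3 ⊕ 0))) gives -6.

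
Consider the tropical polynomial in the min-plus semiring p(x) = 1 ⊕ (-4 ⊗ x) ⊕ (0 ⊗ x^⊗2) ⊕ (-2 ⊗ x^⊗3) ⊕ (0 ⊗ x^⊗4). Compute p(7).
p(7) = 1

A tropical monomial a ⊗ x^⊗i evaluates to a + i · x. Evaluating each term at x = 7:
  Term 0 contributes 1 + 0 · 7 = 1
  Term 1 contributes -4 + 1 · 7 = 3
  Term 2 contributes 0 + 2 · 7 = 14
  Term 3 contributes -2 + 3 · 7 = 19
  Term 4 contributes 0 + 4 · 7 = 28
p(7) = ⊕ of these = min[1, 3, 14, 19, 28] = 1.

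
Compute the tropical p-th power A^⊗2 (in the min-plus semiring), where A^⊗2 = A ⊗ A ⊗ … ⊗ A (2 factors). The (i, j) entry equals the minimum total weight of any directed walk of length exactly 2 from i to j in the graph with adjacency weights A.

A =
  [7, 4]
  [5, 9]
A^⊗2 =
  [9, 11]
  [12, 9]

Each entry (A^⊗2)_ij equals the minimum over all length-2 walks i = v_0 → v_1 → … → v_2 = j of Σ_t A[v_t][v_{t+1}]. For example, for (i, j) = (0, 1) we minimise over 2 possible intermediate vertex sequences; the minimum is 11, attained along the walk 0 → 0 → 1.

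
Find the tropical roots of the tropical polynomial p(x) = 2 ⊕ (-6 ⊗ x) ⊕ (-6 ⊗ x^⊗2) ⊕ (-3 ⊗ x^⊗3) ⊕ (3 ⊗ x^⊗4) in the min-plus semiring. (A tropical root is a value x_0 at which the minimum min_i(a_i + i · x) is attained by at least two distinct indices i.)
Roots: {-6, -3, 0, 8}

Each tropical root is a break point of the lower envelope of the lines y = a_i + i · x (there are 5 lines, with slopes 0, 1, ..., 4). Only the lines that attain the minimum somewhere contribute to roots; other lines are dominated. Here the surviving (envelope) indices are i = 4, i = 3, i = 2, i = 1, i = 0.
Intersections between consecutive envelope lines give the roots: for adjacent envelope indices i < j the intersection is x = (a_i − a_j) / (j − i). Reading off the sorted break points: {-6, -3, 0, 8}.
Verification: at each break x_0, at least two indices attain the minimum of min_i(a_i + i · x_0).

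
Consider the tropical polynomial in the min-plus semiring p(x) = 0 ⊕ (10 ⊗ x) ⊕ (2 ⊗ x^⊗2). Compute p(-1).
p(-1) = 0

A tropical monomial a ⊗ x^⊗i evaluates to a + i · x. Evaluating each term at x = -1:
  Term 0 contributes 0 + 0 · -1 = 0
  Term 1 contributes 10 + 1 · -1 = 9
  Term 2 contributes 2 + 2 · -1 = 0
p(-1) = ⊕ of these = min[0, 9, 0] = 0.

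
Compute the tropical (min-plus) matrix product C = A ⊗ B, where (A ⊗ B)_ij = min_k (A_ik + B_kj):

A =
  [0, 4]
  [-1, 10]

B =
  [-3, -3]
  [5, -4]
A ⊗ B =
  [-3, -3]
  [-4, -4]

Apply the min-plus product entry-by-entry:
  C[0][0] = min over k of (A[0][0] + B[0][0] = 0 + -3 = -3, A[0][1] + B[1][0] = 4 + 5 = 9) = -3 (attained at k = 0)
  C[0][1] = min over k of (A[0][0] + B[0][1] = 0 + -3 = -3, A[0][1] + B[1][1] = 4 + -4 = 0) = -3 (attained at k = 0)
  C[1][0] = min over k of (A[1][0] + B[0][0] = -1 + -3 = -4, A[1][1] + B[1][0] = 10 + 5 = 15) = -4 (attained at k = 0)
  C[1][1] = min over k of (A[1][0] + B[0][1] = -1 + -3 = -4, A[1][1] + B[1][1] = 10 + -4 = 6) = -4 (attained at k = 0)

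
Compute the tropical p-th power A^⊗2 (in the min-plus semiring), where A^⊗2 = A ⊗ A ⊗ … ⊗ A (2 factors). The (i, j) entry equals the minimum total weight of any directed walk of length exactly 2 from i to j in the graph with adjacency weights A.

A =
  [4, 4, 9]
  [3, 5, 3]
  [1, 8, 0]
A^⊗2 =
  [7, 8, 7]
  [4, 7, 3]
  [1, 5, 0]

Each entry (A^⊗2)_ij equals the minimum over all length-2 walks i = v_0 → v_1 → … → v_2 = j of Σ_t A[v_t][v_{t+1}]. For example, for (i, j) = (0, 2) we minimise over 3 possible intermediate vertex sequences; the minimum is 7, attained along the walk 0 → 1 → 2.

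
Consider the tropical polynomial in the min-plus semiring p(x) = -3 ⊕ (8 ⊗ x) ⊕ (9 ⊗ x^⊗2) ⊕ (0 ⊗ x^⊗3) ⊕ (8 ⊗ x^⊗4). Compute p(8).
p(8) = -3

A tropical monomial a ⊗ x^⊗i evaluates to a + i · x. Evaluating each term at x = 8:
  Term 0 contributes -3 + 0 · 8 = -3
  Term 1 contributes 8 + 1 · 8 = 16
  Term 2 contributes 9 + 2 · 8 = 25
  Term 3 contributes 0 + 3 · 8 = 24
  Term 4 contributes 8 + 4 · 8 = 40
p(8) = ⊕ of these = min[-3, 16, 25, 24, 40] = -3.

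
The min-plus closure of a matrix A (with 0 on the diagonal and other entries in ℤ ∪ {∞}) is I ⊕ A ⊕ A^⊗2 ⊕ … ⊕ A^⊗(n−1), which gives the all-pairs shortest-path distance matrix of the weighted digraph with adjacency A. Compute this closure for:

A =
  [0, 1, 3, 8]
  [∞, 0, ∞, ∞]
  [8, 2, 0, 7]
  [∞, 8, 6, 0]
Closure =
  [0, 1, 3, 8]
  [∞, 0, ∞, ∞]
  [8, 2, 0, 7]
  [14, 8, 6, 0]

This is the Floyd-Warshall all-pairs shortest-path computation. For each intermediate vertex k = 0, 1, …, 3, update dist[i][j] ← min(dist[i][j], dist[i][k] + dist[k][j]). The final matrix gives, for each (i, j), the minimum total weight of any directed path from i to j (possibly empty when i = j).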